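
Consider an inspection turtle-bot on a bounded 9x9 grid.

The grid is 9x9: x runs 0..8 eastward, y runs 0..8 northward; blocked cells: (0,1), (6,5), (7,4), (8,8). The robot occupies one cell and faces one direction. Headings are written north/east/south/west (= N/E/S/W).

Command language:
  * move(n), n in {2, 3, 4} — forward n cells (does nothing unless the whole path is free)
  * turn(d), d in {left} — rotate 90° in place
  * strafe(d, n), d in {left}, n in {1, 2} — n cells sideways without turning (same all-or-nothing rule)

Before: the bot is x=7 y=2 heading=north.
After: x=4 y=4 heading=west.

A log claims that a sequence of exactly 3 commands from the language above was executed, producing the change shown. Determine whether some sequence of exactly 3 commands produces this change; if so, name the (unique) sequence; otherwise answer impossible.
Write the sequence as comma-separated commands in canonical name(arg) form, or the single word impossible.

no 3-step route produces this change.

impossible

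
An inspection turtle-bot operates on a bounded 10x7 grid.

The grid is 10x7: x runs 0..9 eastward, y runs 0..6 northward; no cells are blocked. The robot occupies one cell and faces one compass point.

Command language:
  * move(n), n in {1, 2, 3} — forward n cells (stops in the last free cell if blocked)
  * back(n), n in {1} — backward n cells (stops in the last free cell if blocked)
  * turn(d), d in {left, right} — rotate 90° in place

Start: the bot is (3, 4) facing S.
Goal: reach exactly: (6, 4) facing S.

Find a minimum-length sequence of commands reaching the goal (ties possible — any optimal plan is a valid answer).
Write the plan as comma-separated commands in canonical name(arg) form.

turn(left), move(3), turn(right)

initial: (3, 4) facing S
[1] after turn(left): (3, 4) facing E
[2] after move(3): (6, 4) facing E
[3] after turn(right): (6, 4) facing S
nothing shorter than 3 reaches the goal.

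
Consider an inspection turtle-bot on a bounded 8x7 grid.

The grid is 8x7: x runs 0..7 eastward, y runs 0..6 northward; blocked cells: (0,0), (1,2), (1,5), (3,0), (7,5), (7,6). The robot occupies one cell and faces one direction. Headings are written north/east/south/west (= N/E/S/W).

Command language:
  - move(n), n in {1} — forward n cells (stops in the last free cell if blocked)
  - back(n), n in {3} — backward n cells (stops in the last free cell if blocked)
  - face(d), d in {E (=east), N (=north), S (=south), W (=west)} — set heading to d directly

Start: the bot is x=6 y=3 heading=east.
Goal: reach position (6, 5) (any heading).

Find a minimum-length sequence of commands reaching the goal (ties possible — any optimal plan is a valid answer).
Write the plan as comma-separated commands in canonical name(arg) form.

initial: x=6 y=3 heading=east
t=1 face(N) ⇒ x=6 y=3 heading=north
t=2 move(1) ⇒ x=6 y=4 heading=north
t=3 move(1) ⇒ x=6 y=5 heading=north
shorter routes all fall short; 3 is best.

face(N), move(1), move(1)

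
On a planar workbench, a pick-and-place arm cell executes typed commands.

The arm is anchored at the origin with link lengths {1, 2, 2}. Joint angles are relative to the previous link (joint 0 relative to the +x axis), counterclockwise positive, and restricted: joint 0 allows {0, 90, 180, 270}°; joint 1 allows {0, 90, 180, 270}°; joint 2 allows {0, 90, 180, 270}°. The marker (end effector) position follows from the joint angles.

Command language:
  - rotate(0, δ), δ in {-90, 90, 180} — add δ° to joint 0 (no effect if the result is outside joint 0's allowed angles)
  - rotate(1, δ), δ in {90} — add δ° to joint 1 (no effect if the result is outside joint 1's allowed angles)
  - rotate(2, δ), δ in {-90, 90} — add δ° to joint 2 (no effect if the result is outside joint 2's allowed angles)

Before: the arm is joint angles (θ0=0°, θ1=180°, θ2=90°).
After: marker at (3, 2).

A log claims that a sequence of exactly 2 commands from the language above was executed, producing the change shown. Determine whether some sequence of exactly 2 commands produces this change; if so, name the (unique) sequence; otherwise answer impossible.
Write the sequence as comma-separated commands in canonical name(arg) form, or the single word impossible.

rotate(1, 90), rotate(1, 90)

from: joint angles (θ0=0°, θ1=180°, θ2=90°)
[1] after rotate(1, 90): joint angles (θ0=0°, θ1=270°, θ2=90°)
[2] after rotate(1, 90): joint angles (θ0=0°, θ1=0°, θ2=90°)
uniquely the one of 36 2-step routes that fits.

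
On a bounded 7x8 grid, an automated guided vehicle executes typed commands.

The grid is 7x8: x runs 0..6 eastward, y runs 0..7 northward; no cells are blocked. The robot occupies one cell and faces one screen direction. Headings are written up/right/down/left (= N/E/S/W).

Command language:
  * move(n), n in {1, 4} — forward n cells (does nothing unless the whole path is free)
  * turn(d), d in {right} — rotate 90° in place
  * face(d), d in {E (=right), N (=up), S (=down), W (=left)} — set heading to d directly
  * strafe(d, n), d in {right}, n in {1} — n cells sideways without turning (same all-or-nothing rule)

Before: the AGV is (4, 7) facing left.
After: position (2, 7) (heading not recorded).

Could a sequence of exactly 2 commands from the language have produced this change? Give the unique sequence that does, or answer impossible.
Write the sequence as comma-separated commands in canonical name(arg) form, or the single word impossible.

move(1), move(1)

initial: (4, 7) facing left
step 1 (move(1)): (3, 7) facing left
step 2 (move(1)): (2, 7) facing left
uniquely the one of 64 2-step routes that fits.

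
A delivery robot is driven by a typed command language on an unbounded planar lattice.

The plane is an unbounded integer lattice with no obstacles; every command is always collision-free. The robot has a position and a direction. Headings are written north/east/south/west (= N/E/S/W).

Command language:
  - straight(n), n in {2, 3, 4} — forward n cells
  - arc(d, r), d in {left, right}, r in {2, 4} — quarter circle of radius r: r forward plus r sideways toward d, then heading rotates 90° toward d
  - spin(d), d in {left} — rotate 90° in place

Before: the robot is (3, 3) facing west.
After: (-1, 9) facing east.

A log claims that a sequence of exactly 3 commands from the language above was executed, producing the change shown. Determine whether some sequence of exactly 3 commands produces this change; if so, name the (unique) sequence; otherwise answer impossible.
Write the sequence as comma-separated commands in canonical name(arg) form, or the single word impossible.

straight(2), arc(right, 4), arc(right, 2)

key: cell and facing (now E) both changed — the 3 commands mix motion and turning
start: (3, 3) facing west
[1] after straight(2): (1, 3) facing west
[2] after arc(right, 4): (-3, 7) facing north
[3] after arc(right, 2): (-1, 9) facing east
no other 3-command option fits: unique.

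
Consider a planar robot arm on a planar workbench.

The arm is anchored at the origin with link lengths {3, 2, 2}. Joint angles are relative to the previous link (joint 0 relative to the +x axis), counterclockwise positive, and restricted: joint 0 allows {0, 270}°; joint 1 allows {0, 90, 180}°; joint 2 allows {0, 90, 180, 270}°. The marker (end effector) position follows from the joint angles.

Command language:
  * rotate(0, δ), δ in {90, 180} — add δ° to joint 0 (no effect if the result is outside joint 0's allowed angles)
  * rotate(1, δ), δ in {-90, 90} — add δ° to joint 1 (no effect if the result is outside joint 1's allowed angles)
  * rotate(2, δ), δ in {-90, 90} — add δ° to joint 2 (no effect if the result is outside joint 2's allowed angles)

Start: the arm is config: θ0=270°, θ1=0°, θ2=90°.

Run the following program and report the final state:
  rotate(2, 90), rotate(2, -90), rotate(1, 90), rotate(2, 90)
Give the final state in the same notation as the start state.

start: config: θ0=270°, θ1=0°, θ2=90°
t=1 rotate(2, 90) ⇒ config: θ0=270°, θ1=0°, θ2=180°
t=2 rotate(2, -90) ⇒ config: θ0=270°, θ1=0°, θ2=90°
t=3 rotate(1, 90) ⇒ config: θ0=270°, θ1=90°, θ2=90°
t=4 rotate(2, 90) ⇒ config: θ0=270°, θ1=90°, θ2=180°

config: θ0=270°, θ1=90°, θ2=180°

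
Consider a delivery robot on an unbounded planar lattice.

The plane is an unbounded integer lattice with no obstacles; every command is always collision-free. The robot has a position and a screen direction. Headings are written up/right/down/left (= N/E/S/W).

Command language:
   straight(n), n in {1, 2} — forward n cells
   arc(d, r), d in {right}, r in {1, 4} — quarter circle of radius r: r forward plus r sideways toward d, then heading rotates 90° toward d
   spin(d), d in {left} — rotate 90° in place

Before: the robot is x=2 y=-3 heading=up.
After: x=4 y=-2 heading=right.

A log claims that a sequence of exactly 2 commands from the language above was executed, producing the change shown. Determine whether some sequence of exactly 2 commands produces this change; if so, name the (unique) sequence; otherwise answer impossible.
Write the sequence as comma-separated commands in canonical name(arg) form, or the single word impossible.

arc(right, 1), straight(1)

key: running straight(1) before arc(right, 1) would end elsewhere — order is forced
initial: x=2 y=-3 heading=up
[1] after arc(right, 1): x=3 y=-2 heading=right
[2] after straight(1): x=4 y=-2 heading=right
uniquely the one of 25 2-step routes that fits.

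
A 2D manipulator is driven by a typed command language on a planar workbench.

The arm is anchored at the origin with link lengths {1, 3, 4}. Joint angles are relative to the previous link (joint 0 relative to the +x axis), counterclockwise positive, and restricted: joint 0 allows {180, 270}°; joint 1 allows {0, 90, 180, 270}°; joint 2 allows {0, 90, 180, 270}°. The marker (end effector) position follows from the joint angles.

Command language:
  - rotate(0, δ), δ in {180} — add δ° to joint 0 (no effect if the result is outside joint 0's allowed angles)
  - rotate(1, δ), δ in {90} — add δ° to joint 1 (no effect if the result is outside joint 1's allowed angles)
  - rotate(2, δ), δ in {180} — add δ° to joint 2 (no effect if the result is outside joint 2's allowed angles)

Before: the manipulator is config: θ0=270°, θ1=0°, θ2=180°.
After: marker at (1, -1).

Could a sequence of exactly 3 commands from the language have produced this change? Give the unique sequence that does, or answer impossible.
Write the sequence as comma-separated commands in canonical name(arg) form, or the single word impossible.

rotate(1, 90), rotate(1, 90), rotate(1, 90)

from: config: θ0=270°, θ1=0°, θ2=180°
step 1 (rotate(1, 90)): config: θ0=270°, θ1=90°, θ2=180°
step 2 (rotate(1, 90)): config: θ0=270°, θ1=180°, θ2=180°
step 3 (rotate(1, 90)): config: θ0=270°, θ1=270°, θ2=180°
no other 3-command option fits: unique.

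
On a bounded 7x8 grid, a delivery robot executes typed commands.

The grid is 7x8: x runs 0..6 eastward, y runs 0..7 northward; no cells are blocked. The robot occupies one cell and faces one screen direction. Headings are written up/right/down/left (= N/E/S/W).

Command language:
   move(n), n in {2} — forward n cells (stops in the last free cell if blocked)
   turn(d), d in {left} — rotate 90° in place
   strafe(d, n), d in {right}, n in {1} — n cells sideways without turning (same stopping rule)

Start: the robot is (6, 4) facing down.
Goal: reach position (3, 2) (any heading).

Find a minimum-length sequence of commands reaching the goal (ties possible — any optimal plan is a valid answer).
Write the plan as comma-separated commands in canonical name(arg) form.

move(2), strafe(right, 1), strafe(right, 1), strafe(right, 1)

begin: (6, 4) facing down
1. move(2) → (6, 2) facing down
2. strafe(right, 1) → (5, 2) facing down
3. strafe(right, 1) → (4, 2) facing down
4. strafe(right, 1) → (3, 2) facing down
shorter routes all fall short; 4 is best.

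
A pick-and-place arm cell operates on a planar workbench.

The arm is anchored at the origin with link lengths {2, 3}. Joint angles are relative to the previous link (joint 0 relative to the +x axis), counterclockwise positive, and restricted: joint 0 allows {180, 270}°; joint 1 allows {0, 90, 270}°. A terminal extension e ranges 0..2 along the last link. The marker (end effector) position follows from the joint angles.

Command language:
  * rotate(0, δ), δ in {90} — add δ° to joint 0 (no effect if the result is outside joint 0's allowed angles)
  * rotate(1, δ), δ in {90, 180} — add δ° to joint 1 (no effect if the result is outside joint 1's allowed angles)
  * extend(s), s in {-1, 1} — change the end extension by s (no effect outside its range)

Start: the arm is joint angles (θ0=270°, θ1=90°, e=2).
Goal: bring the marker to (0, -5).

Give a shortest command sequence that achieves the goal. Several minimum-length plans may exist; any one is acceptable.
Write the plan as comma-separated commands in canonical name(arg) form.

rotate(1, 180), rotate(1, 90), extend(-1), extend(-1)

start: joint angles (θ0=270°, θ1=90°, e=2)
[1] after rotate(1, 180): joint angles (θ0=270°, θ1=270°, e=2)
[2] after rotate(1, 90): joint angles (θ0=270°, θ1=0°, e=2)
[3] after extend(-1): joint angles (θ0=270°, θ1=0°, e=1)
[4] after extend(-1): joint angles (θ0=270°, θ1=0°, e=0)
nothing shorter than 4 reaches the goal.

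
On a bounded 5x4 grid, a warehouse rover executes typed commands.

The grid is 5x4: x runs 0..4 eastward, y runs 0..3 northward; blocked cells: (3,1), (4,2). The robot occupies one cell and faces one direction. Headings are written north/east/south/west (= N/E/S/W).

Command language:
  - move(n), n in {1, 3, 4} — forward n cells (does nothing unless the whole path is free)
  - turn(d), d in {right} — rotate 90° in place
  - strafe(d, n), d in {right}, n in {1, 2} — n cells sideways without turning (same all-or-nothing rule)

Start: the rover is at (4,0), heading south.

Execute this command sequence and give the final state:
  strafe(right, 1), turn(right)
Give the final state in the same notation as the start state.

at (3,0), heading west

from: at (4,0), heading south
1. strafe(right, 1) → at (3,0), heading south
2. turn(right) → at (3,0), heading west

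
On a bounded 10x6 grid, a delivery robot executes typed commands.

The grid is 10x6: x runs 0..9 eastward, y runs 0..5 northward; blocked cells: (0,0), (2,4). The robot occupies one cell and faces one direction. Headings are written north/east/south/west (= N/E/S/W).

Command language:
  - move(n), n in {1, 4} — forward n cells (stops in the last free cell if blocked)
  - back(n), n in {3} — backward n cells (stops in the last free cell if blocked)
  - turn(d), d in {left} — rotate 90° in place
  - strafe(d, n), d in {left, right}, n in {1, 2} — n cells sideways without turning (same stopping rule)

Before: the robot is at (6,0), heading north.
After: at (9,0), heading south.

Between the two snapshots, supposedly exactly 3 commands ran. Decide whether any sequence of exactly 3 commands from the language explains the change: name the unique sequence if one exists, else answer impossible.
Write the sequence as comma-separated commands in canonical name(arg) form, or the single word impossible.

key: cell and facing (now S) both changed — the 3 commands mix motion and turning
start: at (6,0), heading north
t=1 turn(left) ⇒ at (6,0), heading west
t=2 back(3) ⇒ at (9,0), heading west
t=3 turn(left) ⇒ at (9,0), heading south
all 512 alternatives checked — unique.

turn(left), back(3), turn(left)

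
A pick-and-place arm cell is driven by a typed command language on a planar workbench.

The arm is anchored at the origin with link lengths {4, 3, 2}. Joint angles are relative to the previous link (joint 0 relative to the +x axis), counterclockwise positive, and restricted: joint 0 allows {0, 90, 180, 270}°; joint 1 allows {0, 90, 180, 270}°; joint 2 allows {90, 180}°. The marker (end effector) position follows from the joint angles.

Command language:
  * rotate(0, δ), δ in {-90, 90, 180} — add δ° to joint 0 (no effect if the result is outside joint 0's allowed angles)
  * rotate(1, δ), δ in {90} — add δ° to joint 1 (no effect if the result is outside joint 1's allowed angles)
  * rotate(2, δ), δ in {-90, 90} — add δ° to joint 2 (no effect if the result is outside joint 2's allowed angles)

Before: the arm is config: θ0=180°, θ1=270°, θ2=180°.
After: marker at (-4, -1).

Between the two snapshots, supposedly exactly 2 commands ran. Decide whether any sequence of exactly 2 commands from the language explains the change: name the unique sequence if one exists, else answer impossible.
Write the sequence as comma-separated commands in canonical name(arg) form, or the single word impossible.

rotate(1, 90), rotate(1, 90)

from: config: θ0=180°, θ1=270°, θ2=180°
step 1 (rotate(1, 90)): config: θ0=180°, θ1=0°, θ2=180°
step 2 (rotate(1, 90)): config: θ0=180°, θ1=90°, θ2=180°
all 36 alternatives checked — unique.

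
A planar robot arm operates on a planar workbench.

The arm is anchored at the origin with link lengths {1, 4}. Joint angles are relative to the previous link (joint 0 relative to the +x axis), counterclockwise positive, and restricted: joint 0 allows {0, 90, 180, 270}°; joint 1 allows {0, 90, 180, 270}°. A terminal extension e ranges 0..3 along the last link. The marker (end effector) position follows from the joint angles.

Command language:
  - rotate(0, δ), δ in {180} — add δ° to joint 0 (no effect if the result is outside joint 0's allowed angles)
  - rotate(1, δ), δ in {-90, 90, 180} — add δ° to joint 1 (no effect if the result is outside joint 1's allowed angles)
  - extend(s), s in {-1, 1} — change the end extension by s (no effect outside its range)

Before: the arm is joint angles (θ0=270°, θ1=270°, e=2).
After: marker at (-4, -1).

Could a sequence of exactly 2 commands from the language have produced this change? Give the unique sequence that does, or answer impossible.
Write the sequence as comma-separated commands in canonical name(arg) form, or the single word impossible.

initial: joint angles (θ0=270°, θ1=270°, e=2)
t=1 extend(-1) ⇒ joint angles (θ0=270°, θ1=270°, e=1)
t=2 extend(-1) ⇒ joint angles (θ0=270°, θ1=270°, e=0)
no other 2-command option fits: unique.

extend(-1), extend(-1)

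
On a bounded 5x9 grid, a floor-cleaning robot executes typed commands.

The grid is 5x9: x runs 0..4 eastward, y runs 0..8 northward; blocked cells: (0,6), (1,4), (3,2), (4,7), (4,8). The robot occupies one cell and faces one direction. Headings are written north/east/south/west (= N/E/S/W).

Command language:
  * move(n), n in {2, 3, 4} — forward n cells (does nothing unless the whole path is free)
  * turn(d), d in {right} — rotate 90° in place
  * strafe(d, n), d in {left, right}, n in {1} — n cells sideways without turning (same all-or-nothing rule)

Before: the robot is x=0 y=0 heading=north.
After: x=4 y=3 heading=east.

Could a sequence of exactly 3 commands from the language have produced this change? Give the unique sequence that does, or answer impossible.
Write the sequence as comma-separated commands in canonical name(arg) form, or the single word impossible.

key: order matters: swapping move(3) and move(4) lands elsewhere
begin: x=0 y=0 heading=north
1. move(3) → x=0 y=3 heading=north
2. turn(right) → x=0 y=3 heading=east
3. move(4) → x=4 y=3 heading=east
no rival 3-sequence matches.

move(3), turn(right), move(4)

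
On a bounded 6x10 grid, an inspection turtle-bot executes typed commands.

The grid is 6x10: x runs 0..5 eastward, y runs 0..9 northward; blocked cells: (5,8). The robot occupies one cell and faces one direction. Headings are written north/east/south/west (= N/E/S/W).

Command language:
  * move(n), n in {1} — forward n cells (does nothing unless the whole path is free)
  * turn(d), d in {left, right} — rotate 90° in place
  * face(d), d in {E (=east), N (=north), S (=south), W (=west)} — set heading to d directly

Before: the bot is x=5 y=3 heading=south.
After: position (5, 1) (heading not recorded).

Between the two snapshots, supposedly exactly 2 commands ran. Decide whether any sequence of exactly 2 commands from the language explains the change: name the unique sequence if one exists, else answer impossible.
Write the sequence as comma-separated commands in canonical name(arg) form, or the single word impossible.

move(1), move(1)

start: x=5 y=3 heading=south
1. move(1) → x=5 y=2 heading=south
2. move(1) → x=5 y=1 heading=south
no rival 2-sequence matches.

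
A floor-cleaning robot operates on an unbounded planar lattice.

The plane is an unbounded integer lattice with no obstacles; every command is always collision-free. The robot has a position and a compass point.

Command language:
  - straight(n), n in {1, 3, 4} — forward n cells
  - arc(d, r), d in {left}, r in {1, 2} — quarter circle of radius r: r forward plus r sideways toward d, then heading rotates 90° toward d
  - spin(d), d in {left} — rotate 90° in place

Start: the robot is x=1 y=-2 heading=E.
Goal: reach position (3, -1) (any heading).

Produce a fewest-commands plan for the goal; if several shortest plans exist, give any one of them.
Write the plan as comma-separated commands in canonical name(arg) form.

straight(1), arc(left, 1)

start: x=1 y=-2 heading=E
[1] after straight(1): x=2 y=-2 heading=E
[2] after arc(left, 1): x=3 y=-1 heading=N
nothing shorter than 2 reaches the goal.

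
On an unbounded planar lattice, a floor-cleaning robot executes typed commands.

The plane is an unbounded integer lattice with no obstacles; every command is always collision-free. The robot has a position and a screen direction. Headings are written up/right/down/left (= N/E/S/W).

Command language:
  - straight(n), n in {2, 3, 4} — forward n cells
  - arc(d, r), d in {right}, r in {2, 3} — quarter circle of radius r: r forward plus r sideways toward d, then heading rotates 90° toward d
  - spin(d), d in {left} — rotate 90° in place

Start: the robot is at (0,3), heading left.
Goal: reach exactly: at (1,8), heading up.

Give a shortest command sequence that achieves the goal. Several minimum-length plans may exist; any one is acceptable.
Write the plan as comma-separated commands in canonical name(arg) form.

arc(right, 2), arc(right, 3), spin(left)

from: at (0,3), heading left
t=1 arc(right, 2) ⇒ at (-2,5), heading up
t=2 arc(right, 3) ⇒ at (1,8), heading right
t=3 spin(left) ⇒ at (1,8), heading up
nothing shorter than 3 reaches the goal.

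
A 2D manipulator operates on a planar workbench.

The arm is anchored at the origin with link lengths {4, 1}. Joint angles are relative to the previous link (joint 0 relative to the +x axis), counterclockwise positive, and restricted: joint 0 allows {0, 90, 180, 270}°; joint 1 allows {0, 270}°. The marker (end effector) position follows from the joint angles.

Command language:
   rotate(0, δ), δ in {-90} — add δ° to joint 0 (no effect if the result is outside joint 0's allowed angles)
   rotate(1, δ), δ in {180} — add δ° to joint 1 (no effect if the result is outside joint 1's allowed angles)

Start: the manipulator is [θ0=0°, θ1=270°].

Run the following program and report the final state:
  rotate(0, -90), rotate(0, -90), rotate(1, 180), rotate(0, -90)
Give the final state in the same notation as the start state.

[θ0=90°, θ1=270°]

initial: [θ0=0°, θ1=270°]
1. rotate(0, -90) → [θ0=270°, θ1=270°]
2. rotate(0, -90) → [θ0=180°, θ1=270°]
3. rotate(1, 180) → [θ0=180°, θ1=270°]
4. rotate(0, -90) → [θ0=90°, θ1=270°]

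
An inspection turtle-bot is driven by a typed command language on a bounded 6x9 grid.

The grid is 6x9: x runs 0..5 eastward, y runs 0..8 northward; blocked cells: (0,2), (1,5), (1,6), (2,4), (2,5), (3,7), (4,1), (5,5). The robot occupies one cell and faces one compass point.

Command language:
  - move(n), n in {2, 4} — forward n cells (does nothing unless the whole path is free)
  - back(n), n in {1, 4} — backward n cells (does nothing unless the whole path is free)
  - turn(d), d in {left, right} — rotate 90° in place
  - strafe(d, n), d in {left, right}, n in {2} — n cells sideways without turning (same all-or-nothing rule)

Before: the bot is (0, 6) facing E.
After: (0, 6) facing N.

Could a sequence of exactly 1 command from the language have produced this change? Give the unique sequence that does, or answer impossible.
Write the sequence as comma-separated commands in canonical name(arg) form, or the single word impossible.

turn(left)

key: parked at (0,6) the whole time — nothing moves the robot
from: (0, 6) facing E
step 1 (turn(left)): (0, 6) facing N
no other 1-command option fits: unique.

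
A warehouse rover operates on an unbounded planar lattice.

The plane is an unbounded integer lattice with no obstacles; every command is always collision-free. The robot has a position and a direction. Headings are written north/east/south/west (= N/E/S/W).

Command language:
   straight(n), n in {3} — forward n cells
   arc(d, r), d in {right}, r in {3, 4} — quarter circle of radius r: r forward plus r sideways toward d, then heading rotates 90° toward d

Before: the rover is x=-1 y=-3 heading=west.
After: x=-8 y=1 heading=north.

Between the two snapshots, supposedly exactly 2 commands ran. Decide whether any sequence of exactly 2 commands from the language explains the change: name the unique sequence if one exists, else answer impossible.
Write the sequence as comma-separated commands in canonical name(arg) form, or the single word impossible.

straight(3), arc(right, 4)

key: position moved to (-8,1) AND the heading swung to N — translation plus rotation needed
initial: x=-1 y=-3 heading=west
step 1 (straight(3)): x=-4 y=-3 heading=west
step 2 (arc(right, 4)): x=-8 y=1 heading=north
no other 2-command option fits: unique.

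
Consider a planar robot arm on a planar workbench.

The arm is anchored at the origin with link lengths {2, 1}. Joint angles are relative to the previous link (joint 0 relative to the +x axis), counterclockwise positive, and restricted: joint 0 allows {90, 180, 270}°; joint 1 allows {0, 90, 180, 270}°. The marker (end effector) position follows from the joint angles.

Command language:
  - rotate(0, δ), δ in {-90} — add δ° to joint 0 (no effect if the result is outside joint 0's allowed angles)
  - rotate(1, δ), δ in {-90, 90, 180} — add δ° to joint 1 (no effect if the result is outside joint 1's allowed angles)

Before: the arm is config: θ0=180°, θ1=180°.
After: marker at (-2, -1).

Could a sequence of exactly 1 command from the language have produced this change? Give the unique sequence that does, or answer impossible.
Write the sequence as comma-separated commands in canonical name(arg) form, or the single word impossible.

begin: config: θ0=180°, θ1=180°
t=1 rotate(1, -90) ⇒ config: θ0=180°, θ1=90°
no rival 1-sequence matches.

rotate(1, -90)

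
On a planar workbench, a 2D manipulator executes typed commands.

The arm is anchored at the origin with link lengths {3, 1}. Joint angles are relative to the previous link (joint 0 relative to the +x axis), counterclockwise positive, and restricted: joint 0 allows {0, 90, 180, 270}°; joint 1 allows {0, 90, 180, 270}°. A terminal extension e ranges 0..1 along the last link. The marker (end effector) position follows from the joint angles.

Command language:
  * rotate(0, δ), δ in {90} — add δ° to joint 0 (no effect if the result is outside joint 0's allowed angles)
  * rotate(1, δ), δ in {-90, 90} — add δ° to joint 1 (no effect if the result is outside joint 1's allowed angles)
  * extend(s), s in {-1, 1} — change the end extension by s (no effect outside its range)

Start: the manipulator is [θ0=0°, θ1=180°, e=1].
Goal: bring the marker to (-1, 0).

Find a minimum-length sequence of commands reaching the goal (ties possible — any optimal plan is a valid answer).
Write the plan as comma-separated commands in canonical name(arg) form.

rotate(0, 90), rotate(0, 90)

start: [θ0=0°, θ1=180°, e=1]
[1] after rotate(0, 90): [θ0=90°, θ1=180°, e=1]
[2] after rotate(0, 90): [θ0=180°, θ1=180°, e=1]
nothing shorter than 2 reaches the goal.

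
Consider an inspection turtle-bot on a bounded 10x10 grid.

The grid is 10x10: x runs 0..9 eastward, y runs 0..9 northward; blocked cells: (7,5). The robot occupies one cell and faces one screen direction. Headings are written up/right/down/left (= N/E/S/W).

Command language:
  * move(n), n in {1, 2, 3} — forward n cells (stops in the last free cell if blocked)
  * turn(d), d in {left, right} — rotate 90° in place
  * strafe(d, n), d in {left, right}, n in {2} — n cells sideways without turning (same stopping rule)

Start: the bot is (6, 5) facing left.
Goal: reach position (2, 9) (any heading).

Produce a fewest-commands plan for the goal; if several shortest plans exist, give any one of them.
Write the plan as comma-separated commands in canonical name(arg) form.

initial: (6, 5) facing left
1. move(2) → (4, 5) facing left
2. move(2) → (2, 5) facing left
3. strafe(right, 2) → (2, 7) facing left
4. strafe(right, 2) → (2, 9) facing left
nothing shorter than 4 reaches the goal.

move(2), move(2), strafe(right, 2), strafe(right, 2)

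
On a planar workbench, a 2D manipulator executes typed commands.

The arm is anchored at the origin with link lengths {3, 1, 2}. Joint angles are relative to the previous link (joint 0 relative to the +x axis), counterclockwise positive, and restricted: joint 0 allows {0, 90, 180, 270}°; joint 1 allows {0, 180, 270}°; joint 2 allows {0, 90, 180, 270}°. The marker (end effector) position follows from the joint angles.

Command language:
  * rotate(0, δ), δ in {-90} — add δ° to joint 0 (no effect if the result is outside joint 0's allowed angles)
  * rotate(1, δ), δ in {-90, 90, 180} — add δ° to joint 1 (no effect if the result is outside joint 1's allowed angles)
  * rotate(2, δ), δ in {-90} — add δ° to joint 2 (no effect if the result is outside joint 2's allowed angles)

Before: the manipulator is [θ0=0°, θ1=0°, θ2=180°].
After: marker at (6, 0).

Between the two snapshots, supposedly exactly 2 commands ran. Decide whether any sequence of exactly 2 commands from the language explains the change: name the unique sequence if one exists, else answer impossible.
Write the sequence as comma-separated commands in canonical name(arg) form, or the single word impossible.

rotate(2, -90), rotate(2, -90)

initial: [θ0=0°, θ1=0°, θ2=180°]
1. rotate(2, -90) → [θ0=0°, θ1=0°, θ2=90°]
2. rotate(2, -90) → [θ0=0°, θ1=0°, θ2=0°]
no other 2-command option fits: unique.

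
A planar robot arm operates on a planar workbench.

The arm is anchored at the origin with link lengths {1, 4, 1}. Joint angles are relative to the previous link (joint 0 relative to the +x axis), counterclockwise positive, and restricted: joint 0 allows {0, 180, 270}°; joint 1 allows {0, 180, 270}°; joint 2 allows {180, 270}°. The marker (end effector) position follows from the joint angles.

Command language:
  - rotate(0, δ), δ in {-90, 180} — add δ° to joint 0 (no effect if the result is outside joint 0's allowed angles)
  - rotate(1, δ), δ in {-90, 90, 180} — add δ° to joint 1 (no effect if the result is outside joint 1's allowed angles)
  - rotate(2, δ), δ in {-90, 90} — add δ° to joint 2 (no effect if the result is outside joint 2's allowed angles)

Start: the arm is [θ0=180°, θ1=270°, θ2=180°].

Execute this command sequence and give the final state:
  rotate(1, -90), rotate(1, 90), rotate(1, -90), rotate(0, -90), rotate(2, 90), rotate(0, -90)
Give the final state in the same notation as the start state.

[θ0=180°, θ1=180°, θ2=270°]

from: [θ0=180°, θ1=270°, θ2=180°]
step 1 (rotate(1, -90)): [θ0=180°, θ1=180°, θ2=180°]
step 2 (rotate(1, 90)): [θ0=180°, θ1=270°, θ2=180°]
step 3 (rotate(1, -90)): [θ0=180°, θ1=180°, θ2=180°]
step 4 (rotate(0, -90)): [θ0=180°, θ1=180°, θ2=180°]
step 5 (rotate(2, 90)): [θ0=180°, θ1=180°, θ2=270°]
step 6 (rotate(0, -90)): [θ0=180°, θ1=180°, θ2=270°]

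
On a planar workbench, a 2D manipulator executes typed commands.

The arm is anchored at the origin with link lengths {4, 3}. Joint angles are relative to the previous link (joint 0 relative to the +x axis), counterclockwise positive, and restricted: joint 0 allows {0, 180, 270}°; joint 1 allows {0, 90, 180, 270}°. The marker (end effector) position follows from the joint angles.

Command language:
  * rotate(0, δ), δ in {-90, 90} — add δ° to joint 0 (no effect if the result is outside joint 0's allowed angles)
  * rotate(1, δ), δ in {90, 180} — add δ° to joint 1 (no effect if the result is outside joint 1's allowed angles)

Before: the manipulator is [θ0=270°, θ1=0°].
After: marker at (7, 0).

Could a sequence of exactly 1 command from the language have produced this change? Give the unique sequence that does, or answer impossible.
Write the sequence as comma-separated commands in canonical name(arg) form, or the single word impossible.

t0: [θ0=270°, θ1=0°]
1. rotate(0, 90) → [θ0=0°, θ1=0°]
all 4 alternatives checked — unique.

rotate(0, 90)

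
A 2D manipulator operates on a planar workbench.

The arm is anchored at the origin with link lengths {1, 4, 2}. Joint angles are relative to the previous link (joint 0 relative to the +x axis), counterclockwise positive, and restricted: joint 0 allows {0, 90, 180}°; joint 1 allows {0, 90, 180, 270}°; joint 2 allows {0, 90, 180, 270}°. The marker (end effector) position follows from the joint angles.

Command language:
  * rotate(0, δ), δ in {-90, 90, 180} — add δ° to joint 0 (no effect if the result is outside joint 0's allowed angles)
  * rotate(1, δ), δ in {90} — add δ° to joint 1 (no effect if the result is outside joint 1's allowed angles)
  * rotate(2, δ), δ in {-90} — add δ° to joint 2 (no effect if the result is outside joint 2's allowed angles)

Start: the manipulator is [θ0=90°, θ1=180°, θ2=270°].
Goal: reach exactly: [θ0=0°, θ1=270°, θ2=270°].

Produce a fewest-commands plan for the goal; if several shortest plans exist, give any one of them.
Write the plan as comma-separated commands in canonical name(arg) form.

start: [θ0=90°, θ1=180°, θ2=270°]
[1] after rotate(0, -90): [θ0=0°, θ1=180°, θ2=270°]
[2] after rotate(1, 90): [θ0=0°, θ1=270°, θ2=270°]
no 1-step plan works, so 2 is optimal.

rotate(0, -90), rotate(1, 90)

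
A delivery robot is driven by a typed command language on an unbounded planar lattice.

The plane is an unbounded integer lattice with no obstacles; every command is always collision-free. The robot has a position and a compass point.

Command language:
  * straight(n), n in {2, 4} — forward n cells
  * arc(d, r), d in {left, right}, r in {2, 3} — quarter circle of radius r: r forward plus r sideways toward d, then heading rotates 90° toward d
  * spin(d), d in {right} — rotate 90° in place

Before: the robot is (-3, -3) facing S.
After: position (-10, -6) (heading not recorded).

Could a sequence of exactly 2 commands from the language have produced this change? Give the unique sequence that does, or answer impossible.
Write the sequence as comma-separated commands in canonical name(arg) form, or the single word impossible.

arc(right, 3), straight(4)

key: order matters: swapping arc(right, 3) and straight(4) lands elsewhere
start: (-3, -3) facing S
step 1 (arc(right, 3)): (-6, -6) facing W
step 2 (straight(4)): (-10, -6) facing W
all 49 alternatives checked — unique.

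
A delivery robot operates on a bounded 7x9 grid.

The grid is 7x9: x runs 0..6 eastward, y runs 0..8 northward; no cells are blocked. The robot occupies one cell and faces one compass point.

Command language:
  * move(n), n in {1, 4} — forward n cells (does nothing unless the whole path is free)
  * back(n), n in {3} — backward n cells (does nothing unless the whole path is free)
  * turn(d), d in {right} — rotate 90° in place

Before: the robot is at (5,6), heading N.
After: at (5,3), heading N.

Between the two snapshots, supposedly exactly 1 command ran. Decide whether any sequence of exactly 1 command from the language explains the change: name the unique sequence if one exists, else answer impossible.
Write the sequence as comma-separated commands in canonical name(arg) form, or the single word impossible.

key: heading stays N — the single command does not turn
initial: at (5,6), heading N
t=1 back(3) ⇒ at (5,3), heading N
no other 1-command option fits: unique.

back(3)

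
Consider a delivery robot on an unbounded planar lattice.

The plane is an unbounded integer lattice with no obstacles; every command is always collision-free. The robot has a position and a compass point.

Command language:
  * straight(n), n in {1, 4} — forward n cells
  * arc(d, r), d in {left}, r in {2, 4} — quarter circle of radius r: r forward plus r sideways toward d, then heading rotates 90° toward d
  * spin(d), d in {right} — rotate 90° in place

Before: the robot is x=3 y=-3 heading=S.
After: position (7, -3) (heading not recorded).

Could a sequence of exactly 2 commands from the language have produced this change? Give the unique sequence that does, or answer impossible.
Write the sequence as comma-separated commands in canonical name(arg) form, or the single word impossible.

from: x=3 y=-3 heading=S
[1] after arc(left, 2): x=5 y=-5 heading=E
[2] after arc(left, 2): x=7 y=-3 heading=N
all 25 alternatives checked — unique.

arc(left, 2), arc(left, 2)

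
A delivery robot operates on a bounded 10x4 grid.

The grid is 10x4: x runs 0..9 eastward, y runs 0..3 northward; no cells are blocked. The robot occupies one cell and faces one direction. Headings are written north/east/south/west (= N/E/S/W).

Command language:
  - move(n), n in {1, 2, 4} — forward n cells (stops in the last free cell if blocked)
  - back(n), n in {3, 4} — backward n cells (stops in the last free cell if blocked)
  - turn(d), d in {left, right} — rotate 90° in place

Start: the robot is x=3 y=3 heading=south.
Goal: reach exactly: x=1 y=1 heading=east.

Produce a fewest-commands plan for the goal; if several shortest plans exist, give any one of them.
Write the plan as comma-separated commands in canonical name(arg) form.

start: x=3 y=3 heading=south
[1] after move(2): x=3 y=1 heading=south
[2] after turn(left): x=3 y=1 heading=east
[3] after move(1): x=4 y=1 heading=east
[4] after back(3): x=1 y=1 heading=east
nothing shorter than 4 reaches the goal.

move(2), turn(left), move(1), back(3)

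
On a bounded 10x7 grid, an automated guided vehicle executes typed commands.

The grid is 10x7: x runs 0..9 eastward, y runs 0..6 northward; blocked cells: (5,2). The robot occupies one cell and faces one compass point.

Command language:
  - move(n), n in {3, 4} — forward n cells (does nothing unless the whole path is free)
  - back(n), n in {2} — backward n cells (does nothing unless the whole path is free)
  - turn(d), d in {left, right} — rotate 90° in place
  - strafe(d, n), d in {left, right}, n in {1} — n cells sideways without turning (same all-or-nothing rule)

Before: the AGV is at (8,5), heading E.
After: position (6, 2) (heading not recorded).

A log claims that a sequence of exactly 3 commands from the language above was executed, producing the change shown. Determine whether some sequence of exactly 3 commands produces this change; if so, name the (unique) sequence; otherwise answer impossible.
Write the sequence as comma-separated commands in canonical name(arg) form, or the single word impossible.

key: order matters: swapping back(2) and move(3) lands elsewhere
initial: at (8,5), heading E
step 1 (back(2)): at (6,5), heading E
step 2 (turn(right)): at (6,5), heading S
step 3 (move(3)): at (6,2), heading S
all 343 alternatives checked — unique.

back(2), turn(right), move(3)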